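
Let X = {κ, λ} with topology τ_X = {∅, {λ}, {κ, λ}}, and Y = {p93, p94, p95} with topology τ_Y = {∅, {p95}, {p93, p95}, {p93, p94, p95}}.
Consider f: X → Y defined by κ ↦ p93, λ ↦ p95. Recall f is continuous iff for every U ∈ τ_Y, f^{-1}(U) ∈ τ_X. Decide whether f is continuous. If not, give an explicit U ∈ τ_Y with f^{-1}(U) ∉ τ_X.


f IS continuous.

Compute f^{-1}(U) for each U ∈ τ_Y:
  U = ∅: f^{-1}(U) = ∅ ∈ τ_X ✓.
  U = {p95}: f^{-1}(U) = {λ} ∈ τ_X ✓.
  U = {p93, p95}: f^{-1}(U) = {κ, λ} ∈ τ_X ✓.
  U = {p93, p94, p95}: f^{-1}(U) = {κ, λ} ∈ τ_X ✓.
Every preimage lies in τ_X, so f IS continuous.


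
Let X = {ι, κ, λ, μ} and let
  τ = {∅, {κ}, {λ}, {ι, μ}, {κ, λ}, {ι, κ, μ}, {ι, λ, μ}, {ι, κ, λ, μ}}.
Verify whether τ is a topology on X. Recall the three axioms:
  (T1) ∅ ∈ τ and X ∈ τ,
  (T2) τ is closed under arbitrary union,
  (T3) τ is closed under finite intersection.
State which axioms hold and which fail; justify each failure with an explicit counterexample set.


τ IS a topology on X.

Axiom (T1): ∅ ∈ τ? Yes; X ∈ τ? Yes.
Axiom (T2/T3): check pairwise unions and intersections of members of τ.
All pairwise intersections and unions checked — each lies in τ. Therefore τ satisfies (T1), (T2), (T3): it IS a topology on X.


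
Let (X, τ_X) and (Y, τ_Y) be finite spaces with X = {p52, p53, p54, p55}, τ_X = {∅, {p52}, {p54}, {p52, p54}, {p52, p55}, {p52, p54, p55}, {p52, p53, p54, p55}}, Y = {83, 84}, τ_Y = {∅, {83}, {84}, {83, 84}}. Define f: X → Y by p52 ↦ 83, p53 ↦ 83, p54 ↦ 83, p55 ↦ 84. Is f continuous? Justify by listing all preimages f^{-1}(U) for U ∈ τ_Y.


f is NOT continuous.

Compute f^{-1}(U) for each U ∈ τ_Y:
  U = ∅: f^{-1}(U) = ∅ ∈ τ_X ✓.
  U = {83}: f^{-1}(U) = {p52, p53, p54} ∉ τ_X ✗.
  U = {84}: f^{-1}(U) = {p55} ∉ τ_X ✗.
  U = {83, 84}: f^{-1}(U) = {p52, p53, p54, p55} ∈ τ_X ✓.
Found U = {83} with f^{-1}(U) = {p52, p53, p54} not in τ_X. Therefore f is NOT continuous.


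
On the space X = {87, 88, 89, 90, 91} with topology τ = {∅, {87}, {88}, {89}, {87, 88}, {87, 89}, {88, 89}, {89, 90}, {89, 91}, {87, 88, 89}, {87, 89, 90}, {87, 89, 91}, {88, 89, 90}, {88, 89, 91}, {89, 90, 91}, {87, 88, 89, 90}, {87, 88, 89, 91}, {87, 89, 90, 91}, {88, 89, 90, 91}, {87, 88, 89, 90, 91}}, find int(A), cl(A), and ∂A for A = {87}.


int(A) = {87}, cl(A) = {87}, ∂A = ∅.

Closed sets in (X, τ) are complements of opens:
  closed(X, τ) = {∅, {87}, {88}, {90}, {91}, {87, 88}, {87, 90}, {87, 91}, {88, 90}, {88, 91}, {90, 91}, {87, 88, 90}, {87, 88, 91}, {87, 90, 91}, {88, 90, 91}, {89, 90, 91}, {87, 88, 90, 91}, {87, 89, 90, 91}, {88, 89, 90, 91}, {87, 88, 89, 90, 91}}.
int(A) = ⋃ {U ∈ τ : U ⊆ A}. Opens contained in A: ∅, {87}.
Taking the union of these: int(A) = {87}.
cl(A) = ⋂ {C closed : A ⊆ C}. Closed sets containing A: {87}, {87, 88}, {87, 90}, {87, 91}, {87, 88, 90}, {87, 88, 91}, {87, 90, 91}, {87, 88, 90, 91}, {87, 89, 90, 91}, {87, 88, 89, 90, 91}.
Intersecting these: cl(A) = {87}.
∂A = cl(A) ∖ int(A) = {87} ∖ {87} = ∅.


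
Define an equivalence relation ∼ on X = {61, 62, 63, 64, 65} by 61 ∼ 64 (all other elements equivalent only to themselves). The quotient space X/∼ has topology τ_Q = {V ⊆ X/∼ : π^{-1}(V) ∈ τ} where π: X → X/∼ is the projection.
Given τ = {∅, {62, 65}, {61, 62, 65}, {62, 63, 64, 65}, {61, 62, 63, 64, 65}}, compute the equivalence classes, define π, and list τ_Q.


X/∼ = {[61=64], [62], [63], [65]}; |τ_Q| = 3.

Equivalence classes: [61=64], [62], [63], [65].
Quotient map π: X → X/∼ sends 61 ↦ [61=64], 62 ↦ [62], 63 ↦ [63], 64 ↦ [61=64], 65 ↦ [65].
For each subset V ⊆ X/∼, compute π^{-1}(V) ⊆ X and check whether π^{-1}(V) ∈ τ. V is open in τ_Q iff π^{-1}(V) ∈ τ.
  V = {}: π^{-1}(V) = ∅ ∈ τ ✓.
  V = {[61=64]}: π^{-1}(V) = {61, 64} ∉ τ ✗.
  V = {[62]}: π^{-1}(V) = {62} ∉ τ ✗.
  V = {[61=64], [62]}: π^{-1}(V) = {61, 62, 64} ∉ τ ✗.
  V = {[63]}: π^{-1}(V) = {63} ∉ τ ✗.
  V = {[61=64], [63]}: π^{-1}(V) = {61, 63, 64} ∉ τ ✗.
  V = {[62], [63]}: π^{-1}(V) = {62, 63} ∉ τ ✗.
  V = {[61=64], [62], [63]}: π^{-1}(V) = {61, 62, 63, 64} ∉ τ ✗.
  V = {[65]}: π^{-1}(V) = {65} ∉ τ ✗.
  V = {[61=64], [65]}: π^{-1}(V) = {61, 64, 65} ∉ τ ✗.
  V = {[62], [65]}: π^{-1}(V) = {62, 65} ∈ τ ✓.
  V = {[61=64], [62], [65]}: π^{-1}(V) = {61, 62, 64, 65} ∉ τ ✗.
  V = {[63], [65]}: π^{-1}(V) = {63, 65} ∉ τ ✗.
  V = {[61=64], [63], [65]}: π^{-1}(V) = {61, 63, 64, 65} ∉ τ ✗.
  V = {[62], [63], [65]}: π^{-1}(V) = {62, 63, 65} ∉ τ ✗.
  V = {[61=64], [62], [63], [65]}: π^{-1}(V) = {61, 62, 63, 64, 65} ∈ τ ✓.
Open sets in the quotient: τ_Q = {{}, {[62], [65]}, {[61=64], [62], [63], [65]}} (3 elements).


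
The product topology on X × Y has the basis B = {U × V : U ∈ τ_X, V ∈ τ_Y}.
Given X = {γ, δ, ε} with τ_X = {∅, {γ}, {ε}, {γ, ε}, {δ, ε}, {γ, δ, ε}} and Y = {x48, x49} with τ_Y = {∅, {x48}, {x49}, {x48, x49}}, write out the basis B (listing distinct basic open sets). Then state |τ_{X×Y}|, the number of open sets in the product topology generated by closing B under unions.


Basis B = {∅ × ∅, {γ} × {x48}, {γ} × {x49}, {ε} × {x48}, {ε} × {x49}, {γ} × {x48, x49}, {γ, ε} × {x48}, {γ, ε} × {x49}, {δ, ε} × {x48}, {δ, ε} × {x49}, {ε} × {x48, x49}, {γ, δ, ε} × {x48}, {γ, δ, ε} × {x49}, {γ, ε} × {x48, x49}, {δ, ε} × {x48, x49}, {γ, δ, ε} × {x48, x49}}; |τ_{X×Y}| = 36.

Enumerate products U × V with U ∈ τ_X, V ∈ τ_Y (deduplicated):
  ∅ × ∅ = {} (∅)
  {γ} × {x48} = {(γ,x48)}
  {γ} × {x49} = {(γ,x49)}
  {ε} × {x48} = {(ε,x48)}
  {ε} × {x49} = {(ε,x49)}
  {γ} × {x48, x49} = {(γ,x48), (γ,x49)}
  {γ, ε} × {x48} = {(γ,x48), (ε,x48)}
  {γ, ε} × {x49} = {(γ,x49), (ε,x49)}
  {δ, ε} × {x48} = {(δ,x48), (ε,x48)}
  {δ, ε} × {x49} = {(δ,x49), (ε,x49)}
  {ε} × {x48, x49} = {(ε,x48), (ε,x49)}
  {γ, δ, ε} × {x48} = {(γ,x48), (δ,x48), (ε,x48)}
  {γ, δ, ε} × {x49} = {(γ,x49), (δ,x49), (ε,x49)}
  {γ, ε} × {x48, x49} = {(γ,x48), (γ,x49), (ε,x48), (ε,x49)}
  {δ, ε} × {x48, x49} = {(δ,x48), (δ,x49), (ε,x48), (ε,x49)}
  {γ, δ, ε} × {x48, x49} = {(γ,x48), (γ,x49), (δ,x48), (δ,x49), (ε,x48), (ε,x49)}
These 16 distinct sets form the basis B.
Close under arbitrary unions to get τ_{X×Y}; counting gives |τ_{X×Y}| = 36.


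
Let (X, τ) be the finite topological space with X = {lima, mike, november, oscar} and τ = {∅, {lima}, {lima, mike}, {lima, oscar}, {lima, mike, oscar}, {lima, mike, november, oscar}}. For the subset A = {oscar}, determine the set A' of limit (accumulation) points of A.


A' = {november}

For each x ∈ X, list the open sets U ∈ τ with x ∈ U, then check whether U ∩ (A ∖ {x}) ≠ ∅ for every such U.
  x = lima: open {lima} ∋ x has {lima} ∩ (A ∖ {lima}) = ∅, so x is NOT a limit point.
  x = mike: open {lima, mike} ∋ x has {lima, mike} ∩ (A ∖ {mike}) = ∅, so x is NOT a limit point.
  x = november: opens ∋ x are {lima, mike, november, oscar}; each meets A ∖ {november}, so x IS a limit point.
  x = oscar: open {lima, oscar} ∋ x has {lima, oscar} ∩ (A ∖ {oscar}) = ∅, so x is NOT a limit point.
Collecting: A' = {november}.


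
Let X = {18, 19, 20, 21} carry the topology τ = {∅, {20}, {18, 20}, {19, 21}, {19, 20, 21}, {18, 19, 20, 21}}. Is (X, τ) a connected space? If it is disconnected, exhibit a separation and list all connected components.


(X, τ) is disconnected; components = [{18, 20}, {19, 21}].

Find clopen sets (U ∈ τ with X ∖ U ∈ τ):
  U = ∅, X ∖ U = {18, 19, 20, 21} — both open, so U is clopen.
  U = {18, 20}, X ∖ U = {19, 21} — both open, so U is clopen.
  U = {19, 21}, X ∖ U = {18, 20} — both open, so U is clopen.
  U = {18, 19, 20, 21}, X ∖ U = ∅ — both open, so U is clopen.
Nontrivial clopen(s) exist: e.g. {18, 20}. So (X, τ) is disconnected.
Compute connected components by grouping points that agree on all clopens:
  component: {18, 20}
  component: {19, 21}


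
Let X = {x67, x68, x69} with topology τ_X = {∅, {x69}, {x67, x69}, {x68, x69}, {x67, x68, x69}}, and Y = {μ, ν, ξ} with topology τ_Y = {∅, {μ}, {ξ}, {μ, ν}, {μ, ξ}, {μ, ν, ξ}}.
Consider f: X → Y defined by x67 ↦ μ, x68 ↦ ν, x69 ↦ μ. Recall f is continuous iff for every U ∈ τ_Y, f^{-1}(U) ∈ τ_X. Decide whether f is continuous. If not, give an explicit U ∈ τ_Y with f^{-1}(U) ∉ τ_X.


f IS continuous.

Compute f^{-1}(U) for each U ∈ τ_Y:
  U = ∅: f^{-1}(U) = ∅ ∈ τ_X ✓.
  U = {μ}: f^{-1}(U) = {x67, x69} ∈ τ_X ✓.
  U = {ξ}: f^{-1}(U) = ∅ ∈ τ_X ✓.
  U = {μ, ν}: f^{-1}(U) = {x67, x68, x69} ∈ τ_X ✓.
  U = {μ, ξ}: f^{-1}(U) = {x67, x69} ∈ τ_X ✓.
  U = {μ, ν, ξ}: f^{-1}(U) = {x67, x68, x69} ∈ τ_X ✓.
Every preimage lies in τ_X, so f IS continuous.


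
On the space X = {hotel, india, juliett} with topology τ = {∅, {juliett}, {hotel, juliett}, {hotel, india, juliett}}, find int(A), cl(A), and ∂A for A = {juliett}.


int(A) = {juliett}, cl(A) = {hotel, india, juliett}, ∂A = {hotel, india}.

Closed sets in (X, τ) are complements of opens:
  closed(X, τ) = {∅, {india}, {hotel, india}, {hotel, india, juliett}}.
int(A) = ⋃ {U ∈ τ : U ⊆ A}. Opens contained in A: ∅, {juliett}.
Taking the union of these: int(A) = {juliett}.
cl(A) = ⋂ {C closed : A ⊆ C}. Closed sets containing A: {hotel, india, juliett}.
Intersecting these: cl(A) = {hotel, india, juliett}.
∂A = cl(A) ∖ int(A) = {hotel, india, juliett} ∖ {juliett} = {hotel, india}.


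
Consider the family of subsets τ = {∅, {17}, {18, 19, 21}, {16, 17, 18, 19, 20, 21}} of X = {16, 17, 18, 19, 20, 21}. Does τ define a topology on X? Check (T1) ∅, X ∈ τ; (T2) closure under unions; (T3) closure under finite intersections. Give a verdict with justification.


τ is NOT a topology on X.

Axiom (T1): ∅ ∈ τ? Yes; X ∈ τ? Yes.
Axiom (T2/T3): check pairwise unions and intersections of members of τ.
Counterexample for (T2): {17} ∪ {18, 19, 21} = {17, 18, 19, 21} ∉ τ. Therefore τ is NOT a topology.


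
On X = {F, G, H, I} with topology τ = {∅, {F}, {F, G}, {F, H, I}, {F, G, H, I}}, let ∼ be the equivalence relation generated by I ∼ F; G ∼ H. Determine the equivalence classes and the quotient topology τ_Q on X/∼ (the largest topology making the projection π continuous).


X/∼ = {[F=I], [G=H]}; |τ_Q| = 2.

Equivalence classes: [F=I], [G=H].
Quotient map π: X → X/∼ sends F ↦ [F=I], G ↦ [G=H], H ↦ [G=H], I ↦ [F=I].
For each subset V ⊆ X/∼, compute π^{-1}(V) ⊆ X and check whether π^{-1}(V) ∈ τ. V is open in τ_Q iff π^{-1}(V) ∈ τ.
  V = {}: π^{-1}(V) = ∅ ∈ τ ✓.
  V = {[F=I]}: π^{-1}(V) = {F, I} ∉ τ ✗.
  V = {[G=H]}: π^{-1}(V) = {G, H} ∉ τ ✗.
  V = {[F=I], [G=H]}: π^{-1}(V) = {F, G, H, I} ∈ τ ✓.
Open sets in the quotient: τ_Q = {{}, {[F=I], [G=H]}} (2 elements).


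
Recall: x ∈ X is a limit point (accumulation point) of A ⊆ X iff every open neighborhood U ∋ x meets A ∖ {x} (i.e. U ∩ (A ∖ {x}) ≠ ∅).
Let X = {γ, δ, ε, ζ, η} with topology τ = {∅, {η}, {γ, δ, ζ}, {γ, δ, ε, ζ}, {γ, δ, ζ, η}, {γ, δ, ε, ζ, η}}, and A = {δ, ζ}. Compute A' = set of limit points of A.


A' = {γ, δ, ε, ζ}

For each x ∈ X, list the open sets U ∈ τ with x ∈ U, then check whether U ∩ (A ∖ {x}) ≠ ∅ for every such U.
  x = γ: opens ∋ x are {γ, δ, ζ}, {γ, δ, ε, ζ}, {γ, δ, ζ, η}, {γ, δ, ε, ζ, η}; each meets A ∖ {γ}, so x IS a limit point.
  x = δ: opens ∋ x are {γ, δ, ζ}, {γ, δ, ε, ζ}, {γ, δ, ζ, η}, {γ, δ, ε, ζ, η}; each meets A ∖ {δ}, so x IS a limit point.
  x = ε: opens ∋ x are {γ, δ, ε, ζ}, {γ, δ, ε, ζ, η}; each meets A ∖ {ε}, so x IS a limit point.
  x = ζ: opens ∋ x are {γ, δ, ζ}, {γ, δ, ε, ζ}, {γ, δ, ζ, η}, {γ, δ, ε, ζ, η}; each meets A ∖ {ζ}, so x IS a limit point.
  x = η: open {η} ∋ x has {η} ∩ (A ∖ {η}) = ∅, so x is NOT a limit point.
Collecting: A' = {γ, δ, ε, ζ}.


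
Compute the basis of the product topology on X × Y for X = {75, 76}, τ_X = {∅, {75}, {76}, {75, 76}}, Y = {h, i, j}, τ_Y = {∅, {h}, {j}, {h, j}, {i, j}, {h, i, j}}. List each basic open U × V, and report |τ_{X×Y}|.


Basis B = {∅ × ∅, {75} × {h}, {75} × {j}, {76} × {h}, {76} × {j}, {75} × {h, j}, {75, 76} × {h}, {75} × {i, j}, {75, 76} × {j}, {76} × {h, j}, {76} × {i, j}, {75} × {h, i, j}, {76} × {h, i, j}, {75, 76} × {h, j}, {75, 76} × {i, j}, {75, 76} × {h, i, j}}; |τ_{X×Y}| = 36.

Enumerate products U × V with U ∈ τ_X, V ∈ τ_Y (deduplicated):
  ∅ × ∅ = {} (∅)
  {75} × {h} = {(75,h)}
  {75} × {j} = {(75,j)}
  {76} × {h} = {(76,h)}
  {76} × {j} = {(76,j)}
  {75} × {h, j} = {(75,h), (75,j)}
  {75, 76} × {h} = {(75,h), (76,h)}
  {75} × {i, j} = {(75,i), (75,j)}
  {75, 76} × {j} = {(75,j), (76,j)}
  {76} × {h, j} = {(76,h), (76,j)}
  {76} × {i, j} = {(76,i), (76,j)}
  {75} × {h, i, j} = {(75,h), (75,i), (75,j)}
  {76} × {h, i, j} = {(76,h), (76,i), (76,j)}
  {75, 76} × {h, j} = {(75,h), (75,j), (76,h), (76,j)}
  {75, 76} × {i, j} = {(75,i), (75,j), (76,i), (76,j)}
  {75, 76} × {h, i, j} = {(75,h), (75,i), (75,j), (76,h), (76,i), (76,j)}
These 16 distinct sets form the basis B.
Close under arbitrary unions to get τ_{X×Y}; counting gives |τ_{X×Y}| = 36.


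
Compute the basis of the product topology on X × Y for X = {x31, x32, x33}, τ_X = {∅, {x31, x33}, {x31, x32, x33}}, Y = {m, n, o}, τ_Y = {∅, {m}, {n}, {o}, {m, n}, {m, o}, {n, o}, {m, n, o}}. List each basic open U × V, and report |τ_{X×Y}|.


Basis B = {∅ × ∅, {x31, x33} × {m}, {x31, x33} × {n}, {x31, x33} × {o}, {x31, x32, x33} × {m}, {x31, x32, x33} × {n}, {x31, x32, x33} × {o}, {x31, x33} × {m, n}, {x31, x33} × {m, o}, {x31, x33} × {n, o}, {x31, x33} × {m, n, o}, {x31, x32, x33} × {m, n}, {x31, x32, x33} × {m, o}, {x31, x32, x33} × {n, o}, {x31, x32, x33} × {m, n, o}}; |τ_{X×Y}| = 27.

Enumerate products U × V with U ∈ τ_X, V ∈ τ_Y (deduplicated):
  ∅ × ∅ = {} (∅)
  {x31, x33} × {m} = {(x31,m), (x33,m)}
  {x31, x33} × {n} = {(x31,n), (x33,n)}
  {x31, x33} × {o} = {(x31,o), (x33,o)}
  {x31, x32, x33} × {m} = {(x31,m), (x32,m), (x33,m)}
  {x31, x32, x33} × {n} = {(x31,n), (x32,n), (x33,n)}
  {x31, x32, x33} × {o} = {(x31,o), (x32,o), (x33,o)}
  {x31, x33} × {m, n} = {(x31,m), (x31,n), (x33,m), (x33,n)}
  {x31, x33} × {m, o} = {(x31,m), (x31,o), (x33,m), (x33,o)}
  {x31, x33} × {n, o} = {(x31,n), (x31,o), (x33,n), (x33,o)}
  {x31, x33} × {m, n, o} = {(x31,m), (x31,n), (x31,o), (x33,m), (x33,n), (x33,o)}
  {x31, x32, x33} × {m, n} = {(x31,m), (x31,n), (x32,m), (x32,n), (x33,m), (x33,n)}
  {x31, x32, x33} × {m, o} = {(x31,m), (x31,o), (x32,m), (x32,o), (x33,m), (x33,o)}
  {x31, x32, x33} × {n, o} = {(x31,n), (x31,o), (x32,n), (x32,o), (x33,n), (x33,o)}
  {x31, x32, x33} × {m, n, o} = {(x31,m), (x31,n), (x31,o), (x32,m), (x32,n), (x32,o), (x33,m), (x33,n), (x33,o)}
These 15 distinct sets form the basis B.
Close under arbitrary unions to get τ_{X×Y}; counting gives |τ_{X×Y}| = 27.


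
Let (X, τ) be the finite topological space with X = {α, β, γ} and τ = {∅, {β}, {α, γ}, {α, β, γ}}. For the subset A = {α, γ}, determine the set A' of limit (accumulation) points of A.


A' = {α, γ}

For each x ∈ X, list the open sets U ∈ τ with x ∈ U, then check whether U ∩ (A ∖ {x}) ≠ ∅ for every such U.
  x = α: opens ∋ x are {α, γ}, {α, β, γ}; each meets A ∖ {α}, so x IS a limit point.
  x = β: open {β} ∋ x has {β} ∩ (A ∖ {β}) = ∅, so x is NOT a limit point.
  x = γ: opens ∋ x are {α, γ}, {α, β, γ}; each meets A ∖ {γ}, so x IS a limit point.
Collecting: A' = {α, γ}.


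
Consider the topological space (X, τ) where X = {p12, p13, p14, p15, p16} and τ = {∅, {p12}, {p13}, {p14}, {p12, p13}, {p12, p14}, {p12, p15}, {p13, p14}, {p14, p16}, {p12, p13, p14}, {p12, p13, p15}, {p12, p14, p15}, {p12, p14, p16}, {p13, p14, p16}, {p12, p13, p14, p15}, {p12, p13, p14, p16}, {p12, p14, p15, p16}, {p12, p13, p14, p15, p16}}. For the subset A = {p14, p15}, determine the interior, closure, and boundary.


int(A) = {p14}, cl(A) = {p14, p15, p16}, ∂A = {p15, p16}.

Closed sets in (X, τ) are complements of opens:
  closed(X, τ) = {∅, {p13}, {p15}, {p16}, {p12, p15}, {p13, p15}, {p13, p16}, {p14, p16}, {p15, p16}, {p12, p13, p15}, {p12, p15, p16}, {p13, p14, p16}, {p13, p15, p16}, {p14, p15, p16}, {p12, p13, p15, p16}, {p12, p14, p15, p16}, {p13, p14, p15, p16}, {p12, p13, p14, p15, p16}}.
int(A) = ⋃ {U ∈ τ : U ⊆ A}. Opens contained in A: ∅, {p14}.
Taking the union of these: int(A) = {p14}.
cl(A) = ⋂ {C closed : A ⊆ C}. Closed sets containing A: {p14, p15, p16}, {p12, p14, p15, p16}, {p13, p14, p15, p16}, {p12, p13, p14, p15, p16}.
Intersecting these: cl(A) = {p14, p15, p16}.
∂A = cl(A) ∖ int(A) = {p14, p15, p16} ∖ {p14} = {p15, p16}.


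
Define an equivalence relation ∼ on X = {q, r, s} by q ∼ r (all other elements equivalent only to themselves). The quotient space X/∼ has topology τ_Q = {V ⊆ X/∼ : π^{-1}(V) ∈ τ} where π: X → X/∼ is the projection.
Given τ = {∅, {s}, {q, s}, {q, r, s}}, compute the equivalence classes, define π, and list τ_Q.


X/∼ = {[q=r], [s]}; |τ_Q| = 3.

Equivalence classes: [q=r], [s].
Quotient map π: X → X/∼ sends q ↦ [q=r], r ↦ [q=r], s ↦ [s].
For each subset V ⊆ X/∼, compute π^{-1}(V) ⊆ X and check whether π^{-1}(V) ∈ τ. V is open in τ_Q iff π^{-1}(V) ∈ τ.
  V = {}: π^{-1}(V) = ∅ ∈ τ ✓.
  V = {[q=r]}: π^{-1}(V) = {q, r} ∉ τ ✗.
  V = {[s]}: π^{-1}(V) = {s} ∈ τ ✓.
  V = {[q=r], [s]}: π^{-1}(V) = {q, r, s} ∈ τ ✓.
Open sets in the quotient: τ_Q = {{}, {[s]}, {[q=r], [s]}} (3 elements).


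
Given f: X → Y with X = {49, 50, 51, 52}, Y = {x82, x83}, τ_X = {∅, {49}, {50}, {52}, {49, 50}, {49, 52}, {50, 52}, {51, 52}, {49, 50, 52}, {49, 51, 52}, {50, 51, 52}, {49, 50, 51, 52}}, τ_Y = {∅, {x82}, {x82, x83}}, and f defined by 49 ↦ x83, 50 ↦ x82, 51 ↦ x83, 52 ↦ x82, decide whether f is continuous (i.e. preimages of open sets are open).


f IS continuous.

Compute f^{-1}(U) for each U ∈ τ_Y:
  U = ∅: f^{-1}(U) = ∅ ∈ τ_X ✓.
  U = {x82}: f^{-1}(U) = {50, 52} ∈ τ_X ✓.
  U = {x82, x83}: f^{-1}(U) = {49, 50, 51, 52} ∈ τ_X ✓.
Every preimage lies in τ_X, so f IS continuous.


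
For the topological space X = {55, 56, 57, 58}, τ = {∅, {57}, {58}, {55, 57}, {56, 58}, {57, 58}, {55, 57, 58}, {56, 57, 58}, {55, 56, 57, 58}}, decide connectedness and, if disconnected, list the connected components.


(X, τ) is disconnected; components = [{55, 57}, {56, 58}].

Find clopen sets (U ∈ τ with X ∖ U ∈ τ):
  U = ∅, X ∖ U = {55, 56, 57, 58} — both open, so U is clopen.
  U = {55, 57}, X ∖ U = {56, 58} — both open, so U is clopen.
  U = {56, 58}, X ∖ U = {55, 57} — both open, so U is clopen.
  U = {55, 56, 57, 58}, X ∖ U = ∅ — both open, so U is clopen.
Nontrivial clopen(s) exist: e.g. {55, 57}. So (X, τ) is disconnected.
Compute connected components by grouping points that agree on all clopens:
  component: {55, 57}
  component: {56, 58}


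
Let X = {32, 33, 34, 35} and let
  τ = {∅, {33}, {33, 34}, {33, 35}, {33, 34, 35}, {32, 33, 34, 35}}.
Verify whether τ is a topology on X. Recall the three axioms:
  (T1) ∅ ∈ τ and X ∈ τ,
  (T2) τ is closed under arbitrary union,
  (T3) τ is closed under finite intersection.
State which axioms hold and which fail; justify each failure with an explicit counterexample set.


τ IS a topology on X.

Axiom (T1): ∅ ∈ τ? Yes; X ∈ τ? Yes.
Axiom (T2/T3): check pairwise unions and intersections of members of τ.
All pairwise intersections and unions checked — each lies in τ. Therefore τ satisfies (T1), (T2), (T3): it IS a topology on X.


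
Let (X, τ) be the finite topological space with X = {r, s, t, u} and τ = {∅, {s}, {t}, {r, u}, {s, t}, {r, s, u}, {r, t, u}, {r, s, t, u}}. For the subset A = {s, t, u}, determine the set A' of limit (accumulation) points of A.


A' = {r}

For each x ∈ X, list the open sets U ∈ τ with x ∈ U, then check whether U ∩ (A ∖ {x}) ≠ ∅ for every such U.
  x = r: opens ∋ x are {r, u}, {r, s, u}, {r, t, u}, {r, s, t, u}; each meets A ∖ {r}, so x IS a limit point.
  x = s: open {s} ∋ x has {s} ∩ (A ∖ {s}) = ∅, so x is NOT a limit point.
  x = t: open {t} ∋ x has {t} ∩ (A ∖ {t}) = ∅, so x is NOT a limit point.
  x = u: open {r, u} ∋ x has {r, u} ∩ (A ∖ {u}) = ∅, so x is NOT a limit point.
Collecting: A' = {r}.


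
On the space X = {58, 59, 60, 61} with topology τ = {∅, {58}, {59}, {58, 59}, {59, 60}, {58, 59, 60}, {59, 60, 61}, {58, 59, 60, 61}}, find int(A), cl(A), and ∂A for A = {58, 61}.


int(A) = {58}, cl(A) = {58, 61}, ∂A = {61}.

Closed sets in (X, τ) are complements of opens:
  closed(X, τ) = {∅, {58}, {61}, {58, 61}, {60, 61}, {58, 60, 61}, {59, 60, 61}, {58, 59, 60, 61}}.
int(A) = ⋃ {U ∈ τ : U ⊆ A}. Opens contained in A: ∅, {58}.
Taking the union of these: int(A) = {58}.
cl(A) = ⋂ {C closed : A ⊆ C}. Closed sets containing A: {58, 61}, {58, 60, 61}, {58, 59, 60, 61}.
Intersecting these: cl(A) = {58, 61}.
∂A = cl(A) ∖ int(A) = {58, 61} ∖ {58} = {61}.


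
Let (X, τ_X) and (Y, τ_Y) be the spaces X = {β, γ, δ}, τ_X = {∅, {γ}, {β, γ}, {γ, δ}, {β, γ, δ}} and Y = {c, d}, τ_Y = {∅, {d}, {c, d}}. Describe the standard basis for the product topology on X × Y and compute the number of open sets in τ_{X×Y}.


Basis B = {∅ × ∅, {γ} × {d}, {β, γ} × {d}, {γ} × {c, d}, {γ, δ} × {d}, {β, γ, δ} × {d}, {β, γ} × {c, d}, {γ, δ} × {c, d}, {β, γ, δ} × {c, d}}; |τ_{X×Y}| = 14.

Enumerate products U × V with U ∈ τ_X, V ∈ τ_Y (deduplicated):
  ∅ × ∅ = {} (∅)
  {γ} × {d} = {(γ,d)}
  {β, γ} × {d} = {(β,d), (γ,d)}
  {γ} × {c, d} = {(γ,c), (γ,d)}
  {γ, δ} × {d} = {(γ,d), (δ,d)}
  {β, γ, δ} × {d} = {(β,d), (γ,d), (δ,d)}
  {β, γ} × {c, d} = {(β,c), (β,d), (γ,c), (γ,d)}
  {γ, δ} × {c, d} = {(γ,c), (γ,d), (δ,c), (δ,d)}
  {β, γ, δ} × {c, d} = {(β,c), (β,d), (γ,c), (γ,d), (δ,c), (δ,d)}
These 9 distinct sets form the basis B.
Close under arbitrary unions to get τ_{X×Y}; counting gives |τ_{X×Y}| = 14.


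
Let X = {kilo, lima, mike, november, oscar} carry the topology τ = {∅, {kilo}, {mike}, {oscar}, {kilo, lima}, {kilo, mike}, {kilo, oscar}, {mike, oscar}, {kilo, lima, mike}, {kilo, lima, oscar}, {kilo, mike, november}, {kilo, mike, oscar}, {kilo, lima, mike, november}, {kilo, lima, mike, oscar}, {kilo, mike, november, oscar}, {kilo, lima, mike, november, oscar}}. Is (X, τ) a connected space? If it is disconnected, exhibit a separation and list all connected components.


(X, τ) is disconnected; components = [{oscar}, {kilo, lima, mike, november}].

Find clopen sets (U ∈ τ with X ∖ U ∈ τ):
  U = ∅, X ∖ U = {kilo, lima, mike, november, oscar} — both open, so U is clopen.
  U = {oscar}, X ∖ U = {kilo, lima, mike, november} — both open, so U is clopen.
  U = {kilo, lima, mike, november}, X ∖ U = {oscar} — both open, so U is clopen.
  U = {kilo, lima, mike, november, oscar}, X ∖ U = ∅ — both open, so U is clopen.
Nontrivial clopen(s) exist: e.g. {kilo, lima, mike, november}. So (X, τ) is disconnected.
Compute connected components by grouping points that agree on all clopens:
  component: {oscar}
  component: {kilo, lima, mike, november}


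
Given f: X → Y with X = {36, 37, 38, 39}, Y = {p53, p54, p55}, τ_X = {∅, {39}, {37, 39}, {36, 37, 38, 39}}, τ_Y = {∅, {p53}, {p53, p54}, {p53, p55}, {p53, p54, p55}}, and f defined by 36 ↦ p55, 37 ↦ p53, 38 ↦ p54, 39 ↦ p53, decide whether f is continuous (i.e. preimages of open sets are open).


f is NOT continuous.

Compute f^{-1}(U) for each U ∈ τ_Y:
  U = ∅: f^{-1}(U) = ∅ ∈ τ_X ✓.
  U = {p53}: f^{-1}(U) = {37, 39} ∈ τ_X ✓.
  U = {p53, p54}: f^{-1}(U) = {37, 38, 39} ∉ τ_X ✗.
  U = {p53, p55}: f^{-1}(U) = {36, 37, 39} ∉ τ_X ✗.
  U = {p53, p54, p55}: f^{-1}(U) = {36, 37, 38, 39} ∈ τ_X ✓.
Found U = {p53, p54} with f^{-1}(U) = {37, 38, 39} not in τ_X. Therefore f is NOT continuous.


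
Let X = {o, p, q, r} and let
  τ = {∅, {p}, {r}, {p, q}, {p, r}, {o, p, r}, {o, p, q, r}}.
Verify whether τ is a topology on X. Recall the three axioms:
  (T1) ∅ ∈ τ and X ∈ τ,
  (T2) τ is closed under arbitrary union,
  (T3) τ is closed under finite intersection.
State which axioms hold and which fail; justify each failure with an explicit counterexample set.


τ is NOT a topology on X.

Axiom (T1): ∅ ∈ τ? Yes; X ∈ τ? Yes.
Axiom (T2/T3): check pairwise unions and intersections of members of τ.
Counterexample for (T2): {r} ∪ {p, q} = {p, q, r} ∉ τ. Therefore τ is NOT a topology.


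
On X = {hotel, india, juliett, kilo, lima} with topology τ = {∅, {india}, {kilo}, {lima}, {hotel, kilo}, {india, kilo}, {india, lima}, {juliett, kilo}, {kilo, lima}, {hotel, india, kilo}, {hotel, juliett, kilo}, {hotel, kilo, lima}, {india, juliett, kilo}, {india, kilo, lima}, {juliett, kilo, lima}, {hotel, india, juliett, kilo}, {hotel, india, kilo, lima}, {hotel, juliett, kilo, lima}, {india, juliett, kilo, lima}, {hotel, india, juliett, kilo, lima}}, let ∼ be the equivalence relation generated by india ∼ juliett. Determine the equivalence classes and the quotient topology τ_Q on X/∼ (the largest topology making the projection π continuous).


X/∼ = {[hotel], [india=juliett], [kilo], [lima]}; |τ_Q| = 10.

Equivalence classes: [hotel], [india=juliett], [kilo], [lima].
Quotient map π: X → X/∼ sends hotel ↦ [hotel], india ↦ [india=juliett], juliett ↦ [india=juliett], kilo ↦ [kilo], lima ↦ [lima].
For each subset V ⊆ X/∼, compute π^{-1}(V) ⊆ X and check whether π^{-1}(V) ∈ τ. V is open in τ_Q iff π^{-1}(V) ∈ τ.
  V = {}: π^{-1}(V) = ∅ ∈ τ ✓.
  V = {[hotel]}: π^{-1}(V) = {hotel} ∉ τ ✗.
  V = {[india=juliett]}: π^{-1}(V) = {india, juliett} ∉ τ ✗.
  V = {[hotel], [india=juliett]}: π^{-1}(V) = {hotel, india, juliett} ∉ τ ✗.
  V = {[kilo]}: π^{-1}(V) = {kilo} ∈ τ ✓.
  V = {[hotel], [kilo]}: π^{-1}(V) = {hotel, kilo} ∈ τ ✓.
  V = {[india=juliett], [kilo]}: π^{-1}(V) = {india, juliett, kilo} ∈ τ ✓.
  V = {[hotel], [india=juliett], [kilo]}: π^{-1}(V) = {hotel, india, juliett, kilo} ∈ τ ✓.
  V = {[lima]}: π^{-1}(V) = {lima} ∈ τ ✓.
  V = {[hotel], [lima]}: π^{-1}(V) = {hotel, lima} ∉ τ ✗.
  V = {[india=juliett], [lima]}: π^{-1}(V) = {india, juliett, lima} ∉ τ ✗.
  V = {[hotel], [india=juliett], [lima]}: π^{-1}(V) = {hotel, india, juliett, lima} ∉ τ ✗.
  V = {[kilo], [lima]}: π^{-1}(V) = {kilo, lima} ∈ τ ✓.
  V = {[hotel], [kilo], [lima]}: π^{-1}(V) = {hotel, kilo, lima} ∈ τ ✓.
  V = {[india=juliett], [kilo], [lima]}: π^{-1}(V) = {india, juliett, kilo, lima} ∈ τ ✓.
  V = {[hotel], [india=juliett], [kilo], [lima]}: π^{-1}(V) = {hotel, india, juliett, kilo, lima} ∈ τ ✓.
Open sets in the quotient: τ_Q = {{}, {[kilo]}, {[hotel], [kilo]}, {[india=juliett], [kilo]}, {[hotel], [india=juliett], [kilo]}, {[lima]}, {[kilo], [lima]}, {[hotel], [kilo], [lima]}, {[india=juliett], [kilo], [lima]}, {[hotel], [india=juliett], [kilo], [lima]}} (10 elements).


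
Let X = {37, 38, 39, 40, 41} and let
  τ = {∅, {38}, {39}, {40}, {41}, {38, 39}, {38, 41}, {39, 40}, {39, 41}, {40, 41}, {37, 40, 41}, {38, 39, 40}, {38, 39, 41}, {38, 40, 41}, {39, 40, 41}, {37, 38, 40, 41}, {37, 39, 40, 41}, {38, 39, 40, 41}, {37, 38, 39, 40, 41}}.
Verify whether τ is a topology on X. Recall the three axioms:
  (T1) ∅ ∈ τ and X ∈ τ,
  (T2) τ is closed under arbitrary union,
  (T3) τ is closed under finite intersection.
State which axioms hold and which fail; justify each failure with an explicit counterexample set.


τ is NOT a topology on X.

Axiom (T1): ∅ ∈ τ? Yes; X ∈ τ? Yes.
Axiom (T2/T3): check pairwise unions and intersections of members of τ.
Counterexample for (T2): {38} ∪ {40} = {38, 40} ∉ τ. Therefore τ is NOT a topology.


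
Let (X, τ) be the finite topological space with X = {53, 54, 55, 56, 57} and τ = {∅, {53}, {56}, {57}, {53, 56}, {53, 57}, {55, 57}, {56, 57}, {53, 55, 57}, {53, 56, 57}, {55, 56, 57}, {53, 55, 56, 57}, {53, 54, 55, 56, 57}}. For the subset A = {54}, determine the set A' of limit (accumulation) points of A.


A' = ∅

For each x ∈ X, list the open sets U ∈ τ with x ∈ U, then check whether U ∩ (A ∖ {x}) ≠ ∅ for every such U.
  x = 53: open {53} ∋ x has {53} ∩ (A ∖ {53}) = ∅, so x is NOT a limit point.
  x = 54: open {53, 54, 55, 56, 57} ∋ x has {53, 54, 55, 56, 57} ∩ (A ∖ {54}) = ∅, so x is NOT a limit point.
  x = 55: open {55, 57} ∋ x has {55, 57} ∩ (A ∖ {55}) = ∅, so x is NOT a limit point.
  x = 56: open {56} ∋ x has {56} ∩ (A ∖ {56}) = ∅, so x is NOT a limit point.
  x = 57: open {57} ∋ x has {57} ∩ (A ∖ {57}) = ∅, so x is NOT a limit point.
Collecting: A' = ∅.


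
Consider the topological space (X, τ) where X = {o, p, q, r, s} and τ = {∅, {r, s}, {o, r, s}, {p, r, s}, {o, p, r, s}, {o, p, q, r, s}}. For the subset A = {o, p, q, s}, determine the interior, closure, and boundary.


int(A) = ∅, cl(A) = {o, p, q, r, s}, ∂A = {o, p, q, r, s}.

Closed sets in (X, τ) are complements of opens:
  closed(X, τ) = {∅, {q}, {o, q}, {p, q}, {o, p, q}, {o, p, q, r, s}}.
int(A) = ⋃ {U ∈ τ : U ⊆ A}. Opens contained in A: ∅.
Taking the union of these: int(A) = ∅.
cl(A) = ⋂ {C closed : A ⊆ C}. Closed sets containing A: {o, p, q, r, s}.
Intersecting these: cl(A) = {o, p, q, r, s}.
∂A = cl(A) ∖ int(A) = {o, p, q, r, s} ∖ ∅ = {o, p, q, r, s}.


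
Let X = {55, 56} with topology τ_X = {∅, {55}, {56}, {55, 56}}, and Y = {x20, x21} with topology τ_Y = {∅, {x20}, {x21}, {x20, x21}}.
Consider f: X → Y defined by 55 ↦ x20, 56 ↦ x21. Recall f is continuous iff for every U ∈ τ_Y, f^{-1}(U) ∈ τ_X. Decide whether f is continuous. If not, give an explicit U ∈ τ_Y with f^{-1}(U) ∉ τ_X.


f IS continuous.

Compute f^{-1}(U) for each U ∈ τ_Y:
  U = ∅: f^{-1}(U) = ∅ ∈ τ_X ✓.
  U = {x20}: f^{-1}(U) = {55} ∈ τ_X ✓.
  U = {x21}: f^{-1}(U) = {56} ∈ τ_X ✓.
  U = {x20, x21}: f^{-1}(U) = {55, 56} ∈ τ_X ✓.
Every preimage lies in τ_X, so f IS continuous.


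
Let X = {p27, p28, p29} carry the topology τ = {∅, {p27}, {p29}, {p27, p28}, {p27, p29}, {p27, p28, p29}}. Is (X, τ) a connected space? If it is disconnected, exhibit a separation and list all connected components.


(X, τ) is disconnected; components = [{p29}, {p27, p28}].

Find clopen sets (U ∈ τ with X ∖ U ∈ τ):
  U = ∅, X ∖ U = {p27, p28, p29} — both open, so U is clopen.
  U = {p29}, X ∖ U = {p27, p28} — both open, so U is clopen.
  U = {p27, p28}, X ∖ U = {p29} — both open, so U is clopen.
  U = {p27, p28, p29}, X ∖ U = ∅ — both open, so U is clopen.
Nontrivial clopen(s) exist: e.g. {p27, p28}. So (X, τ) is disconnected.
Compute connected components by grouping points that agree on all clopens:
  component: {p29}
  component: {p27, p28}


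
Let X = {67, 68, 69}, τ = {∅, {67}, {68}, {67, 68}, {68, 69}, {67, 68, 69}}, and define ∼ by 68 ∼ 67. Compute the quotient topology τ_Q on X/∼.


X/∼ = {[67=68], [69]}; |τ_Q| = 3.

Equivalence classes: [67=68], [69].
Quotient map π: X → X/∼ sends 67 ↦ [67=68], 68 ↦ [67=68], 69 ↦ [69].
For each subset V ⊆ X/∼, compute π^{-1}(V) ⊆ X and check whether π^{-1}(V) ∈ τ. V is open in τ_Q iff π^{-1}(V) ∈ τ.
  V = {}: π^{-1}(V) = ∅ ∈ τ ✓.
  V = {[67=68]}: π^{-1}(V) = {67, 68} ∈ τ ✓.
  V = {[69]}: π^{-1}(V) = {69} ∉ τ ✗.
  V = {[67=68], [69]}: π^{-1}(V) = {67, 68, 69} ∈ τ ✓.
Open sets in the quotient: τ_Q = {{}, {[67=68]}, {[67=68], [69]}} (3 elements).


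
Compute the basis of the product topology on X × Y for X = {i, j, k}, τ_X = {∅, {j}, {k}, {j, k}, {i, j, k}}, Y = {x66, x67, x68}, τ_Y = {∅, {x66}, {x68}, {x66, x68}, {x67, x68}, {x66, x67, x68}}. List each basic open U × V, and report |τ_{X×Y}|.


Basis B = {∅ × ∅, {j} × {x66}, {j} × {x68}, {k} × {x66}, {k} × {x68}, {j} × {x66, x68}, {j, k} × {x66}, {j} × {x67, x68}, {j, k} × {x68}, {k} × {x66, x68}, {k} × {x67, x68}, {i, j, k} × {x66}, {i, j, k} × {x68}, {j} × {x66, x67, x68}, {k} × {x66, x67, x68}, {j, k} × {x66, x68}, {j, k} × {x67, x68}, {i, j, k} × {x66, x68}, {i, j, k} × {x67, x68}, {j, k} × {x66, x67, x68}, {i, j, k} × {x66, x67, x68}}; |τ_{X×Y}| = 70.

Enumerate products U × V with U ∈ τ_X, V ∈ τ_Y (deduplicated):
  ∅ × ∅ = {} (∅)
  {j} × {x66} = {(j,x66)}
  {j} × {x68} = {(j,x68)}
  {k} × {x66} = {(k,x66)}
  {k} × {x68} = {(k,x68)}
  {j} × {x66, x68} = {(j,x66), (j,x68)}
  {j, k} × {x66} = {(j,x66), (k,x66)}
  {j} × {x67, x68} = {(j,x67), (j,x68)}
  {j, k} × {x68} = {(j,x68), (k,x68)}
  {k} × {x66, x68} = {(k,x66), (k,x68)}
  {k} × {x67, x68} = {(k,x67), (k,x68)}
  {i, j, k} × {x66} = {(i,x66), (j,x66), (k,x66)}
  {i, j, k} × {x68} = {(i,x68), (j,x68), (k,x68)}
  {j} × {x66, x67, x68} = {(j,x66), (j,x67), (j,x68)}
  {k} × {x66, x67, x68} = {(k,x66), (k,x67), (k,x68)}
  {j, k} × {x66, x68} = {(j,x66), (j,x68), (k,x66), (k,x68)}
  {j, k} × {x67, x68} = {(j,x67), (j,x68), (k,x67), (k,x68)}
  {i, j, k} × {x66, x68} = {(i,x66), (i,x68), (j,x66), (j,x68), (k,x66), (k,x68)}
  {i, j, k} × {x67, x68} = {(i,x67), (i,x68), (j,x67), (j,x68), (k,x67), (k,x68)}
  {j, k} × {x66, x67, x68} = {(j,x66), (j,x67), (j,x68), (k,x66), (k,x67), (k,x68)}
  {i, j, k} × {x66, x67, x68} = {(i,x66), (i,x67), (i,x68), (j,x66), (j,x67), (j,x68), (k,x66), (k,x67), (k,x68)}
These 21 distinct sets form the basis B.
Close under arbitrary unions to get τ_{X×Y}; counting gives |τ_{X×Y}| = 70.


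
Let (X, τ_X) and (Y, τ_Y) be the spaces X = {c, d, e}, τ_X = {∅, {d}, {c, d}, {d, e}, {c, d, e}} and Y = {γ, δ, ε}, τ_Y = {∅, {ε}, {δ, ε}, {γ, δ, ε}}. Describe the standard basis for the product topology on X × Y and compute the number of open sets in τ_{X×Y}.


Basis B = {∅ × ∅, {d} × {ε}, {c, d} × {ε}, {d} × {δ, ε}, {d, e} × {ε}, {c, d, e} × {ε}, {d} × {γ, δ, ε}, {c, d} × {δ, ε}, {d, e} × {δ, ε}, {c, d} × {γ, δ, ε}, {c, d, e} × {δ, ε}, {d, e} × {γ, δ, ε}, {c, d, e} × {γ, δ, ε}}; |τ_{X×Y}| = 30.

Enumerate products U × V with U ∈ τ_X, V ∈ τ_Y (deduplicated):
  ∅ × ∅ = {} (∅)
  {d} × {ε} = {(d,ε)}
  {c, d} × {ε} = {(c,ε), (d,ε)}
  {d} × {δ, ε} = {(d,δ), (d,ε)}
  {d, e} × {ε} = {(d,ε), (e,ε)}
  {c, d, e} × {ε} = {(c,ε), (d,ε), (e,ε)}
  {d} × {γ, δ, ε} = {(d,γ), (d,δ), (d,ε)}
  {c, d} × {δ, ε} = {(c,δ), (c,ε), (d,δ), (d,ε)}
  {d, e} × {δ, ε} = {(d,δ), (d,ε), (e,δ), (e,ε)}
  {c, d} × {γ, δ, ε} = {(c,γ), (c,δ), (c,ε), (d,γ), (d,δ), (d,ε)}
  {c, d, e} × {δ, ε} = {(c,δ), (c,ε), (d,δ), (d,ε), (e,δ), (e,ε)}
  {d, e} × {γ, δ, ε} = {(d,γ), (d,δ), (d,ε), (e,γ), (e,δ), (e,ε)}
  {c, d, e} × {γ, δ, ε} = {(c,γ), (c,δ), (c,ε), (d,γ), (d,δ), (d,ε), (e,γ), (e,δ), (e,ε)}
These 13 distinct sets form the basis B.
Close under arbitrary unions to get τ_{X×Y}; counting gives |τ_{X×Y}| = 30.


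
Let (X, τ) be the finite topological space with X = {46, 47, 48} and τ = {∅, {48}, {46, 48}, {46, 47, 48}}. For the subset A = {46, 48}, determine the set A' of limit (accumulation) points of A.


A' = {46, 47}

For each x ∈ X, list the open sets U ∈ τ with x ∈ U, then check whether U ∩ (A ∖ {x}) ≠ ∅ for every such U.
  x = 46: opens ∋ x are {46, 48}, {46, 47, 48}; each meets A ∖ {46}, so x IS a limit point.
  x = 47: opens ∋ x are {46, 47, 48}; each meets A ∖ {47}, so x IS a limit point.
  x = 48: open {48} ∋ x has {48} ∩ (A ∖ {48}) = ∅, so x is NOT a limit point.
Collecting: A' = {46, 47}.


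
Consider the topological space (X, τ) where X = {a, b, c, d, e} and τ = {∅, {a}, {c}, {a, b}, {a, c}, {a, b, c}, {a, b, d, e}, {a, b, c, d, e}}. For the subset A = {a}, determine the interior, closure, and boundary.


int(A) = {a}, cl(A) = {a, b, d, e}, ∂A = {b, d, e}.

Closed sets in (X, τ) are complements of opens:
  closed(X, τ) = {∅, {c}, {d, e}, {b, d, e}, {c, d, e}, {a, b, d, e}, {b, c, d, e}, {a, b, c, d, e}}.
int(A) = ⋃ {U ∈ τ : U ⊆ A}. Opens contained in A: ∅, {a}.
Taking the union of these: int(A) = {a}.
cl(A) = ⋂ {C closed : A ⊆ C}. Closed sets containing A: {a, b, d, e}, {a, b, c, d, e}.
Intersecting these: cl(A) = {a, b, d, e}.
∂A = cl(A) ∖ int(A) = {a, b, d, e} ∖ {a} = {b, d, e}.


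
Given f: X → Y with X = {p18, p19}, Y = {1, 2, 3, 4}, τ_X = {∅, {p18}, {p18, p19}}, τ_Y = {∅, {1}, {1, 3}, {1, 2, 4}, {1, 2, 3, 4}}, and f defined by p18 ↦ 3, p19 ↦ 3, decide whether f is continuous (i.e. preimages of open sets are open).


f IS continuous.

Compute f^{-1}(U) for each U ∈ τ_Y:
  U = ∅: f^{-1}(U) = ∅ ∈ τ_X ✓.
  U = {1}: f^{-1}(U) = ∅ ∈ τ_X ✓.
  U = {1, 3}: f^{-1}(U) = {p18, p19} ∈ τ_X ✓.
  U = {1, 2, 4}: f^{-1}(U) = ∅ ∈ τ_X ✓.
  U = {1, 2, 3, 4}: f^{-1}(U) = {p18, p19} ∈ τ_X ✓.
Every preimage lies in τ_X, so f IS continuous.


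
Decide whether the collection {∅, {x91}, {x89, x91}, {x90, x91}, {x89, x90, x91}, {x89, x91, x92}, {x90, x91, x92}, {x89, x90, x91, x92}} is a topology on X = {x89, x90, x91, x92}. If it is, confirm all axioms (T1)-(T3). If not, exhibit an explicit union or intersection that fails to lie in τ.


τ is NOT a topology on X.

Axiom (T1): ∅ ∈ τ? Yes; X ∈ τ? Yes.
Axiom (T2/T3): check pairwise unions and intersections of members of τ.
Counterexample for (T3): {x89, x91, x92} ∩ {x90, x91, x92} = {x91, x92} ∉ τ. Therefore τ is NOT a topology.


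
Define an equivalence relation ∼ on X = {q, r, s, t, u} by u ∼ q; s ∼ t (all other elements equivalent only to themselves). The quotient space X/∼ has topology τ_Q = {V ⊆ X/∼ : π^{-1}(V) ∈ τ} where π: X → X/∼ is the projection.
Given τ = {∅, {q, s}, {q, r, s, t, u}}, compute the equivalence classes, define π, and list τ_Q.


X/∼ = {[q=u], [r], [s=t]}; |τ_Q| = 2.

Equivalence classes: [q=u], [r], [s=t].
Quotient map π: X → X/∼ sends q ↦ [q=u], r ↦ [r], s ↦ [s=t], t ↦ [s=t], u ↦ [q=u].
For each subset V ⊆ X/∼, compute π^{-1}(V) ⊆ X and check whether π^{-1}(V) ∈ τ. V is open in τ_Q iff π^{-1}(V) ∈ τ.
  V = {}: π^{-1}(V) = ∅ ∈ τ ✓.
  V = {[q=u]}: π^{-1}(V) = {q, u} ∉ τ ✗.
  V = {[r]}: π^{-1}(V) = {r} ∉ τ ✗.
  V = {[q=u], [r]}: π^{-1}(V) = {q, r, u} ∉ τ ✗.
  V = {[s=t]}: π^{-1}(V) = {s, t} ∉ τ ✗.
  V = {[q=u], [s=t]}: π^{-1}(V) = {q, s, t, u} ∉ τ ✗.
  V = {[r], [s=t]}: π^{-1}(V) = {r, s, t} ∉ τ ✗.
  V = {[q=u], [r], [s=t]}: π^{-1}(V) = {q, r, s, t, u} ∈ τ ✓.
Open sets in the quotient: τ_Q = {{}, {[q=u], [r], [s=t]}} (2 elements).


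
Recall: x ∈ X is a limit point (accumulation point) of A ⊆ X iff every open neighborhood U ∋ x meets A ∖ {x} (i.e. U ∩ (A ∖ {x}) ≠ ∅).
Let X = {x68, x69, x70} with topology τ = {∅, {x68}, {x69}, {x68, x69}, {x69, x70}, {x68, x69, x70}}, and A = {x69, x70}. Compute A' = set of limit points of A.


A' = {x70}

For each x ∈ X, list the open sets U ∈ τ with x ∈ U, then check whether U ∩ (A ∖ {x}) ≠ ∅ for every such U.
  x = x68: open {x68} ∋ x has {x68} ∩ (A ∖ {x68}) = ∅, so x is NOT a limit point.
  x = x69: open {x69} ∋ x has {x69} ∩ (A ∖ {x69}) = ∅, so x is NOT a limit point.
  x = x70: opens ∋ x are {x69, x70}, {x68, x69, x70}; each meets A ∖ {x70}, so x IS a limit point.
Collecting: A' = {x70}.
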